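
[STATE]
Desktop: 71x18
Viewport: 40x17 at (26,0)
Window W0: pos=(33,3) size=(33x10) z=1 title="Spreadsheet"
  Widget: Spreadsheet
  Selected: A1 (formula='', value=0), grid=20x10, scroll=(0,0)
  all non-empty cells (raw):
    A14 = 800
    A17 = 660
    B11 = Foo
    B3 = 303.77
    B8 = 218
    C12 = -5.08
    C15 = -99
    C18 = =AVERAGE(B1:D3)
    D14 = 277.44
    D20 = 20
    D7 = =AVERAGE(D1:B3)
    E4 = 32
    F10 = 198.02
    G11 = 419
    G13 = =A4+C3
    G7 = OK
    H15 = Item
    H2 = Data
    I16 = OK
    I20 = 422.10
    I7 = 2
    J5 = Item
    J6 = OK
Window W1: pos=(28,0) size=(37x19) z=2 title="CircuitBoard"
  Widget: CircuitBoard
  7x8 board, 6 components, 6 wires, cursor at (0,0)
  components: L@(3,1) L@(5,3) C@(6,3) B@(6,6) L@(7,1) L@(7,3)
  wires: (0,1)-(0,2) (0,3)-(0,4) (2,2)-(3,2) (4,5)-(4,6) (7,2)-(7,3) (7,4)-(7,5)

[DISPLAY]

  ┏━━━━━━━━━━━━━━━━━━━━━━━━━━━━━━━━━━━┓ 
  ┃ CircuitBoard                      ┃ 
  ┠───────────────────────────────────┨ 
  ┃   0 1 2 3 4 5 6                   ┃┓
  ┃0  [.]  · ─ ·   · ─ ·              ┃┃
  ┃                                   ┃┨
  ┃1                                  ┃┃
  ┃                                   ┃┃
  ┃2           ·                      ┃┃
  ┃            │                      ┃┃
  ┃3       L   ·                      ┃┃
  ┃                                   ┃┃
  ┃4                       · ─ ·      ┃┛
  ┃                                   ┃ 
  ┃5               L                  ┃ 
  ┃                                   ┃ 
  ┃6               C           B      ┃ 


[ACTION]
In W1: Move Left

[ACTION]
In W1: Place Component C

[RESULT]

  ┏━━━━━━━━━━━━━━━━━━━━━━━━━━━━━━━━━━━┓ 
  ┃ CircuitBoard                      ┃ 
  ┠───────────────────────────────────┨ 
  ┃   0 1 2 3 4 5 6                   ┃┓
  ┃0  [C]  · ─ ·   · ─ ·              ┃┃
  ┃                                   ┃┨
  ┃1                                  ┃┃
  ┃                                   ┃┃
  ┃2           ·                      ┃┃
  ┃            │                      ┃┃
  ┃3       L   ·                      ┃┃
  ┃                                   ┃┃
  ┃4                       · ─ ·      ┃┛
  ┃                                   ┃ 
  ┃5               L                  ┃ 
  ┃                                   ┃ 
  ┃6               C           B      ┃ 


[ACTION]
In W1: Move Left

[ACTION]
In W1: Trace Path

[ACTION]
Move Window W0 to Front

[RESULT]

  ┏━━━━━━━━━━━━━━━━━━━━━━━━━━━━━━━━━━━┓ 
  ┃ CircuitBoard                      ┃ 
  ┠───────────────────────────────────┨ 
  ┃   0┏━━━━━━━━━━━━━━━━━━━━━━━━━━━━━━━┓
  ┃0  [┃ Spreadsheet                   ┃
  ┃    ┠───────────────────────────────┨
  ┃1   ┃A1:                            ┃
  ┃    ┃       A       B       C       ┃
  ┃2   ┃-------------------------------┃
  ┃    ┃  1      [0]       0       0   ┃
  ┃3   ┃  2        0       0       0   ┃
  ┃    ┃  3        0  303.77       0   ┃
  ┃4   ┗━━━━━━━━━━━━━━━━━━━━━━━━━━━━━━━┛
  ┃                                   ┃ 
  ┃5               L                  ┃ 
  ┃                                   ┃ 
  ┃6               C           B      ┃ 


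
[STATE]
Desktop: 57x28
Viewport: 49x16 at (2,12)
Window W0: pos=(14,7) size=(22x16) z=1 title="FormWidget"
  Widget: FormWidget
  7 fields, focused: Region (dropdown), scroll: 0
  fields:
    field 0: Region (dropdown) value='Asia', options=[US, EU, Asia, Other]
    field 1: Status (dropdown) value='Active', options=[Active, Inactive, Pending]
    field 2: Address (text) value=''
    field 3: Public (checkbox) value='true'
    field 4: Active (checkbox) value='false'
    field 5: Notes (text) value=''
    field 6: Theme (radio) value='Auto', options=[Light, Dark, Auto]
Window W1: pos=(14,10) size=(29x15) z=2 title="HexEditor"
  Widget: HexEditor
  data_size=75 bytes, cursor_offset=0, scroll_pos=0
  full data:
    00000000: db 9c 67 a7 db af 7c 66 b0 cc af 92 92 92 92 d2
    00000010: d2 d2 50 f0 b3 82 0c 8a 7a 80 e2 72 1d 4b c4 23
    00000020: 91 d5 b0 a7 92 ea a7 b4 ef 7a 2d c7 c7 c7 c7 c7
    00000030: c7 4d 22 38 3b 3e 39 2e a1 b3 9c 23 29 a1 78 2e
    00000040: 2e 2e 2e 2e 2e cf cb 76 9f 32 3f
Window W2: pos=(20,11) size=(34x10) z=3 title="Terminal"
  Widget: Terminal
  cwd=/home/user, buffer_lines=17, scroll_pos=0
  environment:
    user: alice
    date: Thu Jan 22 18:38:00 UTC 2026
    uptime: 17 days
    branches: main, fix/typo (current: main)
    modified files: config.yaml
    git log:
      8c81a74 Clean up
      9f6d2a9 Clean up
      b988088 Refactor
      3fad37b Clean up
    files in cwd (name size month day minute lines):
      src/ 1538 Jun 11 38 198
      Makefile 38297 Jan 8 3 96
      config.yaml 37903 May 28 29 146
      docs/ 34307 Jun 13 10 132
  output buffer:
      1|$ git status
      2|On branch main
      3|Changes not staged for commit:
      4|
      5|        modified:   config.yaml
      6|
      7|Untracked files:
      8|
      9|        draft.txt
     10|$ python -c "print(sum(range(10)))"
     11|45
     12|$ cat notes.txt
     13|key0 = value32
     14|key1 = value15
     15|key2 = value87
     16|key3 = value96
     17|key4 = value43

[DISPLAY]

            ┠─────┃ Terminal                     
            ┃00000┠──────────────────────────────
            ┃00000┃$ git status                  
            ┃00000┃On branch main                
            ┃00000┃Changes not staged for commit:
            ┃00000┃                              
            ┃     ┃        modified:   config.yam
            ┃     ┃                              
            ┃     ┗━━━━━━━━━━━━━━━━━━━━━━━━━━━━━━
            ┃                           ┃        
            ┃                           ┃        
            ┃                           ┃        
            ┗━━━━━━━━━━━━━━━━━━━━━━━━━━━┛        
                                                 
                                                 
                                                 


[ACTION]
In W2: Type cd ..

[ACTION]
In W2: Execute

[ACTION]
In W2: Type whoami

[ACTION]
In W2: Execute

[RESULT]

            ┠─────┃ Terminal                     
            ┃00000┠──────────────────────────────
            ┃00000┃key4 = value43                
            ┃00000┃$ cd ..                       
            ┃00000┃                              
            ┃00000┃$ whoami                      
            ┃     ┃alice                         
            ┃     ┃$ █                           
            ┃     ┗━━━━━━━━━━━━━━━━━━━━━━━━━━━━━━
            ┃                           ┃        
            ┃                           ┃        
            ┃                           ┃        
            ┗━━━━━━━━━━━━━━━━━━━━━━━━━━━┛        
                                                 
                                                 
                                                 


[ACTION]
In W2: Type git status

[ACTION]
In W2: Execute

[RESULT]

            ┠─────┃ Terminal                     
            ┃00000┠──────────────────────────────
            ┃00000┃$ git status                  
            ┃00000┃On branch main                
            ┃00000┃Changes not staged for commit:
            ┃00000┃                              
            ┃     ┃        modified:   config.yam
            ┃     ┃$ █                           
            ┃     ┗━━━━━━━━━━━━━━━━━━━━━━━━━━━━━━
            ┃                           ┃        
            ┃                           ┃        
            ┃                           ┃        
            ┗━━━━━━━━━━━━━━━━━━━━━━━━━━━┛        
                                                 
                                                 
                                                 


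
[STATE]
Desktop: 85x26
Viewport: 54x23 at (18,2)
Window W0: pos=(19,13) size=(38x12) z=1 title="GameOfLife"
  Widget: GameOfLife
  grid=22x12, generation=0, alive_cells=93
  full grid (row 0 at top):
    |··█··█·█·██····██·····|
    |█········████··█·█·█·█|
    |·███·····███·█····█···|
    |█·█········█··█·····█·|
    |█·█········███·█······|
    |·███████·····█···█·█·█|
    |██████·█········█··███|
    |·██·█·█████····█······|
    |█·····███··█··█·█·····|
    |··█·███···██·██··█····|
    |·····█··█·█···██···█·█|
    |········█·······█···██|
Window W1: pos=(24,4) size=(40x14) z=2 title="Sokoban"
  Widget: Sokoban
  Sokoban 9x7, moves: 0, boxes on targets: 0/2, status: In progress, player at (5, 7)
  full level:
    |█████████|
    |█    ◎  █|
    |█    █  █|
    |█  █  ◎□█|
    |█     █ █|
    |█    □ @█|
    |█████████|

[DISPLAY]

                                                      
                                                      
      ┏━━━━━━━━━━━━━━━━━━━━━━━━━━━━━━━━━━━━━━┓        
      ┃ Sokoban                              ┃        
      ┠──────────────────────────────────────┨        
      ┃█████████                             ┃        
      ┃█    ◎  █                             ┃        
      ┃█    █  █                             ┃        
      ┃█  █  ◎□█                             ┃        
      ┃█     █ █                             ┃        
      ┃█    □ @█                             ┃        
 ┏━━━━┃█████████                             ┃        
 ┃ Gam┃Moves: 0  0/2                         ┃        
 ┠────┃                                      ┃        
 ┃Gen:┃                                      ┃        
 ┃·███┗━━━━━━━━━━━━━━━━━━━━━━━━━━━━━━━━━━━━━━┛        
 ┃█·█········█··█·····█·              ┃               
 ┃█·█········███·█······              ┃               
 ┃·███████·····█···█·█·█              ┃               
 ┃██████·█········█··███              ┃               
 ┃·██·█·█████····█······              ┃               
 ┃█·····███··█··█·█·····              ┃               
 ┗━━━━━━━━━━━━━━━━━━━━━━━━━━━━━━━━━━━━┛               


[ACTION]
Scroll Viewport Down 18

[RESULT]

                                                      
      ┏━━━━━━━━━━━━━━━━━━━━━━━━━━━━━━━━━━━━━━┓        
      ┃ Sokoban                              ┃        
      ┠──────────────────────────────────────┨        
      ┃█████████                             ┃        
      ┃█    ◎  █                             ┃        
      ┃█    █  █                             ┃        
      ┃█  █  ◎□█                             ┃        
      ┃█     █ █                             ┃        
      ┃█    □ @█                             ┃        
 ┏━━━━┃█████████                             ┃        
 ┃ Gam┃Moves: 0  0/2                         ┃        
 ┠────┃                                      ┃        
 ┃Gen:┃                                      ┃        
 ┃·███┗━━━━━━━━━━━━━━━━━━━━━━━━━━━━━━━━━━━━━━┛        
 ┃█·█········█··█·····█·              ┃               
 ┃█·█········███·█······              ┃               
 ┃·███████·····█···█·█·█              ┃               
 ┃██████·█········█··███              ┃               
 ┃·██·█·█████····█······              ┃               
 ┃█·····███··█··█·█·····              ┃               
 ┗━━━━━━━━━━━━━━━━━━━━━━━━━━━━━━━━━━━━┛               
                                                      


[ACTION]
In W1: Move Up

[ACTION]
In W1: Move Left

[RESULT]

                                                      
      ┏━━━━━━━━━━━━━━━━━━━━━━━━━━━━━━━━━━━━━━┓        
      ┃ Sokoban                              ┃        
      ┠──────────────────────────────────────┨        
      ┃█████████                             ┃        
      ┃█    ◎  █                             ┃        
      ┃█    █  █                             ┃        
      ┃█  █  ◎□█                             ┃        
      ┃█     █@█                             ┃        
      ┃█    □  █                             ┃        
 ┏━━━━┃█████████                             ┃        
 ┃ Gam┃Moves: 1  0/2                         ┃        
 ┠────┃                                      ┃        
 ┃Gen:┃                                      ┃        
 ┃·███┗━━━━━━━━━━━━━━━━━━━━━━━━━━━━━━━━━━━━━━┛        
 ┃█·█········█··█·····█·              ┃               
 ┃█·█········███·█······              ┃               
 ┃·███████·····█···█·█·█              ┃               
 ┃██████·█········█··███              ┃               
 ┃·██·█·█████····█······              ┃               
 ┃█·····███··█··█·█·····              ┃               
 ┗━━━━━━━━━━━━━━━━━━━━━━━━━━━━━━━━━━━━┛               
                                                      


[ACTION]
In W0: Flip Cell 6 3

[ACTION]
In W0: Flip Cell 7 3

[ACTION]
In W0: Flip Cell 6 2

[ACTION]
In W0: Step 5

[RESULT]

                                                      
      ┏━━━━━━━━━━━━━━━━━━━━━━━━━━━━━━━━━━━━━━┓        
      ┃ Sokoban                              ┃        
      ┠──────────────────────────────────────┨        
      ┃█████████                             ┃        
      ┃█    ◎  █                             ┃        
      ┃█    █  █                             ┃        
      ┃█  █  ◎□█                             ┃        
      ┃█     █@█                             ┃        
      ┃█    □  █                             ┃        
 ┏━━━━┃█████████                             ┃        
 ┃ Gam┃Moves: 1  0/2                         ┃        
 ┠────┃                                      ┃        
 ┃Gen:┃                                      ┃        
 ┃·███┗━━━━━━━━━━━━━━━━━━━━━━━━━━━━━━━━━━━━━━┛        
 ┃·█··············█····█              ┃               
 ┃·····█·████···██···█·█              ┃               
 ┃·····█·······█····██·█              ┃               
 ┃·············█·██··███              ┃               
 ┃······█······█··█·██··              ┃               
 ┃·······██···█····███··              ┃               
 ┗━━━━━━━━━━━━━━━━━━━━━━━━━━━━━━━━━━━━┛               
                                                      


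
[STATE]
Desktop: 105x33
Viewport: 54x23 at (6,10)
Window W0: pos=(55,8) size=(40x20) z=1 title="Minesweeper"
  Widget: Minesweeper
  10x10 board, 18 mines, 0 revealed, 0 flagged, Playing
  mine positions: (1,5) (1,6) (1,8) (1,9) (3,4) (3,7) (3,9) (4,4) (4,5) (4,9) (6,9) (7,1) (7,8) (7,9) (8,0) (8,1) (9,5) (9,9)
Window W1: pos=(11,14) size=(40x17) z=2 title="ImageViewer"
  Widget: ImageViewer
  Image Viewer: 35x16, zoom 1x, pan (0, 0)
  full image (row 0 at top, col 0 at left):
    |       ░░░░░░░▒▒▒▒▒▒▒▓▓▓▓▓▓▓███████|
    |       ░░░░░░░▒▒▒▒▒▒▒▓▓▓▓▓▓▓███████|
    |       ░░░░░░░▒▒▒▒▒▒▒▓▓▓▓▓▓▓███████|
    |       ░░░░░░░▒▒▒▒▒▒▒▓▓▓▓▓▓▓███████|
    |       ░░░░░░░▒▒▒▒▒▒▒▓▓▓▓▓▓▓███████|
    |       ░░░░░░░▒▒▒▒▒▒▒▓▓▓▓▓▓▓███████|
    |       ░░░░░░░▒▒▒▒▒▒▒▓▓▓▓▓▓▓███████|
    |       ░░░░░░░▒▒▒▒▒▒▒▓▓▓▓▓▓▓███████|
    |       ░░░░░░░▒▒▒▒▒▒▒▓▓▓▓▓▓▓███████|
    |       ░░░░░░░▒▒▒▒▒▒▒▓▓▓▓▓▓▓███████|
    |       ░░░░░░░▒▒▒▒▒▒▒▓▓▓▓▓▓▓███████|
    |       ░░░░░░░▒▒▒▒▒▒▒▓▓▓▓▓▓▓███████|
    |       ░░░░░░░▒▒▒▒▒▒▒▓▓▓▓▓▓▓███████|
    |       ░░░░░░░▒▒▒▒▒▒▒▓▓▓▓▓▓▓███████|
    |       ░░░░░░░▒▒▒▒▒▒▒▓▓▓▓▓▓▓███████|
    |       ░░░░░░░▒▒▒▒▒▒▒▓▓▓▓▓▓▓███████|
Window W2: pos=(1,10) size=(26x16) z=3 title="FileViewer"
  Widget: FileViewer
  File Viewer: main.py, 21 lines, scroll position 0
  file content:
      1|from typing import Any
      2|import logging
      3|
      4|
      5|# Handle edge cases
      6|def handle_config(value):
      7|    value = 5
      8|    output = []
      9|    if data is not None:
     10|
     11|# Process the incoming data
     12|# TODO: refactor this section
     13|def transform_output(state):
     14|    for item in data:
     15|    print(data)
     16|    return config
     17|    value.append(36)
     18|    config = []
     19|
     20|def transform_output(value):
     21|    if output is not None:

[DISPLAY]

━━━━━━━━━━━━━━━━━━━━┓                            ┠────
eViewer             ┃                            ┃■■■■
────────────────────┨                            ┃■■■■
 typing import Any ▲┃                            ┃■■■■
rt logging         █┃━━━━━━━━━━━━━━━━━━━━━━━┓    ┃■■■■
                   ░┃                       ┃    ┃■■■■
                   ░┃───────────────────────┨    ┃■■■■
ndle edge cases    ░┃▒▒▒▒▒▒▓▓▓▓▓▓▓███████   ┃    ┃■■■■
handle_config(value░┃▒▒▒▒▒▒▓▓▓▓▓▓▓███████   ┃    ┃■■■■
value = 5          ░┃▒▒▒▒▒▒▓▓▓▓▓▓▓███████   ┃    ┃■■■■
output = []        ░┃▒▒▒▒▒▒▓▓▓▓▓▓▓███████   ┃    ┃■■■■
if data is not None░┃▒▒▒▒▒▒▓▓▓▓▓▓▓███████   ┃    ┃    
                   ░┃▒▒▒▒▒▒▓▓▓▓▓▓▓███████   ┃    ┃    
ocess the incoming ░┃▒▒▒▒▒▒▓▓▓▓▓▓▓███████   ┃    ┃    
DO: refactor this s▼┃▒▒▒▒▒▒▓▓▓▓▓▓▓███████   ┃    ┃    
━━━━━━━━━━━━━━━━━━━━┛▒▒▒▒▒▒▓▓▓▓▓▓▓███████   ┃    ┃    
     ┃       ░░░░░░░▒▒▒▒▒▒▒▓▓▓▓▓▓▓███████   ┃    ┃    
     ┃       ░░░░░░░▒▒▒▒▒▒▒▓▓▓▓▓▓▓███████   ┃    ┗━━━━
     ┃       ░░░░░░░▒▒▒▒▒▒▒▓▓▓▓▓▓▓███████   ┃         
     ┃       ░░░░░░░▒▒▒▒▒▒▒▓▓▓▓▓▓▓███████   ┃         
     ┗━━━━━━━━━━━━━━━━━━━━━━━━━━━━━━━━━━━━━━┛         
                                                      
                                                      


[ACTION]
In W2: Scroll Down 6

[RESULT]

━━━━━━━━━━━━━━━━━━━━┓                            ┠────
eViewer             ┃                            ┃■■■■
────────────────────┨                            ┃■■■■
value = 5          ▲┃                            ┃■■■■
output = []        ░┃━━━━━━━━━━━━━━━━━━━━━━━┓    ┃■■■■
if data is not None░┃                       ┃    ┃■■■■
                   ░┃───────────────────────┨    ┃■■■■
ocess the incoming ░┃▒▒▒▒▒▒▓▓▓▓▓▓▓███████   ┃    ┃■■■■
DO: refactor this s░┃▒▒▒▒▒▒▓▓▓▓▓▓▓███████   ┃    ┃■■■■
transform_output(st░┃▒▒▒▒▒▒▓▓▓▓▓▓▓███████   ┃    ┃■■■■
for item in data:  █┃▒▒▒▒▒▒▓▓▓▓▓▓▓███████   ┃    ┃■■■■
print(data)        ░┃▒▒▒▒▒▒▓▓▓▓▓▓▓███████   ┃    ┃    
return config      ░┃▒▒▒▒▒▒▓▓▓▓▓▓▓███████   ┃    ┃    
value.append(36)   ░┃▒▒▒▒▒▒▓▓▓▓▓▓▓███████   ┃    ┃    
config = []        ▼┃▒▒▒▒▒▒▓▓▓▓▓▓▓███████   ┃    ┃    
━━━━━━━━━━━━━━━━━━━━┛▒▒▒▒▒▒▓▓▓▓▓▓▓███████   ┃    ┃    
     ┃       ░░░░░░░▒▒▒▒▒▒▒▓▓▓▓▓▓▓███████   ┃    ┃    
     ┃       ░░░░░░░▒▒▒▒▒▒▒▓▓▓▓▓▓▓███████   ┃    ┗━━━━
     ┃       ░░░░░░░▒▒▒▒▒▒▒▓▓▓▓▓▓▓███████   ┃         
     ┃       ░░░░░░░▒▒▒▒▒▒▒▓▓▓▓▓▓▓███████   ┃         
     ┗━━━━━━━━━━━━━━━━━━━━━━━━━━━━━━━━━━━━━━┛         
                                                      
                                                      


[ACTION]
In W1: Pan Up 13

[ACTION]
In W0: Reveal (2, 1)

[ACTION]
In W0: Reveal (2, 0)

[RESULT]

━━━━━━━━━━━━━━━━━━━━┓                            ┠────
eViewer             ┃                            ┃    
────────────────────┨                            ┃    
value = 5          ▲┃                            ┃   1
output = []        ░┃━━━━━━━━━━━━━━━━━━━━━━━┓    ┃   2
if data is not None░┃                       ┃    ┃   2
                   ░┃───────────────────────┨    ┃   1
ocess the incoming ░┃▒▒▒▒▒▒▓▓▓▓▓▓▓███████   ┃    ┃111 
DO: refactor this s░┃▒▒▒▒▒▒▓▓▓▓▓▓▓███████   ┃    ┃■■2 
transform_output(st░┃▒▒▒▒▒▒▓▓▓▓▓▓▓███████   ┃    ┃■■2 
for item in data:  █┃▒▒▒▒▒▒▓▓▓▓▓▓▓███████   ┃    ┃■■1 
print(data)        ░┃▒▒▒▒▒▒▓▓▓▓▓▓▓███████   ┃    ┃    
return config      ░┃▒▒▒▒▒▒▓▓▓▓▓▓▓███████   ┃    ┃    
value.append(36)   ░┃▒▒▒▒▒▒▓▓▓▓▓▓▓███████   ┃    ┃    
config = []        ▼┃▒▒▒▒▒▒▓▓▓▓▓▓▓███████   ┃    ┃    
━━━━━━━━━━━━━━━━━━━━┛▒▒▒▒▒▒▓▓▓▓▓▓▓███████   ┃    ┃    
     ┃       ░░░░░░░▒▒▒▒▒▒▒▓▓▓▓▓▓▓███████   ┃    ┃    
     ┃       ░░░░░░░▒▒▒▒▒▒▒▓▓▓▓▓▓▓███████   ┃    ┗━━━━
     ┃       ░░░░░░░▒▒▒▒▒▒▒▓▓▓▓▓▓▓███████   ┃         
     ┃       ░░░░░░░▒▒▒▒▒▒▒▓▓▓▓▓▓▓███████   ┃         
     ┗━━━━━━━━━━━━━━━━━━━━━━━━━━━━━━━━━━━━━━┛         
                                                      
                                                      


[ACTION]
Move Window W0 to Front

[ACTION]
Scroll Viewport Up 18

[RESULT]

                                                      
                                                      
                                                      
                                                      
                                                      
                                                      
                                                      
                                                      
                                                 ┏━━━━
                                                 ┃ Min
━━━━━━━━━━━━━━━━━━━━┓                            ┠────
eViewer             ┃                            ┃    
────────────────────┨                            ┃    
value = 5          ▲┃                            ┃   1
output = []        ░┃━━━━━━━━━━━━━━━━━━━━━━━┓    ┃   2
if data is not None░┃                       ┃    ┃   2
                   ░┃───────────────────────┨    ┃   1
ocess the incoming ░┃▒▒▒▒▒▒▓▓▓▓▓▓▓███████   ┃    ┃111 
DO: refactor this s░┃▒▒▒▒▒▒▓▓▓▓▓▓▓███████   ┃    ┃■■2 
transform_output(st░┃▒▒▒▒▒▒▓▓▓▓▓▓▓███████   ┃    ┃■■2 
for item in data:  █┃▒▒▒▒▒▒▓▓▓▓▓▓▓███████   ┃    ┃■■1 
print(data)        ░┃▒▒▒▒▒▒▓▓▓▓▓▓▓███████   ┃    ┃    
return config      ░┃▒▒▒▒▒▒▓▓▓▓▓▓▓███████   ┃    ┃    


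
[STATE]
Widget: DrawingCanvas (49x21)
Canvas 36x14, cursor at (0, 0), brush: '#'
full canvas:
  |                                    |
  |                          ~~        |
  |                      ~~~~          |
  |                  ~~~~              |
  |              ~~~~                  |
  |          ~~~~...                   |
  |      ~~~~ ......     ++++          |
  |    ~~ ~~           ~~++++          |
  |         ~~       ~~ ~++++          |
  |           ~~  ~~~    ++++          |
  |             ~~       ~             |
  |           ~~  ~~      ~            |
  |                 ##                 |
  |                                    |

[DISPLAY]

+                                                
                          ~~                     
                      ~~~~                       
                  ~~~~                           
              ~~~~                               
          ~~~~...                                
      ~~~~ ......     ++++                       
    ~~ ~~           ~~++++                       
         ~~       ~~ ~++++                       
           ~~  ~~~    ++++                       
             ~~       ~                          
           ~~  ~~      ~                         
                 ##                              
                                                 
                                                 
                                                 
                                                 
                                                 
                                                 
                                                 
                                                 


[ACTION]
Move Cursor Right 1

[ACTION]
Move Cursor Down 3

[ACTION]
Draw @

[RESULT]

                                                 
                          ~~                     
                      ~~~~                       
 @                ~~~~                           
              ~~~~                               
          ~~~~...                                
      ~~~~ ......     ++++                       
    ~~ ~~           ~~++++                       
         ~~       ~~ ~++++                       
           ~~  ~~~    ++++                       
             ~~       ~                          
           ~~  ~~      ~                         
                 ##                              
                                                 
                                                 
                                                 
                                                 
                                                 
                                                 
                                                 
                                                 


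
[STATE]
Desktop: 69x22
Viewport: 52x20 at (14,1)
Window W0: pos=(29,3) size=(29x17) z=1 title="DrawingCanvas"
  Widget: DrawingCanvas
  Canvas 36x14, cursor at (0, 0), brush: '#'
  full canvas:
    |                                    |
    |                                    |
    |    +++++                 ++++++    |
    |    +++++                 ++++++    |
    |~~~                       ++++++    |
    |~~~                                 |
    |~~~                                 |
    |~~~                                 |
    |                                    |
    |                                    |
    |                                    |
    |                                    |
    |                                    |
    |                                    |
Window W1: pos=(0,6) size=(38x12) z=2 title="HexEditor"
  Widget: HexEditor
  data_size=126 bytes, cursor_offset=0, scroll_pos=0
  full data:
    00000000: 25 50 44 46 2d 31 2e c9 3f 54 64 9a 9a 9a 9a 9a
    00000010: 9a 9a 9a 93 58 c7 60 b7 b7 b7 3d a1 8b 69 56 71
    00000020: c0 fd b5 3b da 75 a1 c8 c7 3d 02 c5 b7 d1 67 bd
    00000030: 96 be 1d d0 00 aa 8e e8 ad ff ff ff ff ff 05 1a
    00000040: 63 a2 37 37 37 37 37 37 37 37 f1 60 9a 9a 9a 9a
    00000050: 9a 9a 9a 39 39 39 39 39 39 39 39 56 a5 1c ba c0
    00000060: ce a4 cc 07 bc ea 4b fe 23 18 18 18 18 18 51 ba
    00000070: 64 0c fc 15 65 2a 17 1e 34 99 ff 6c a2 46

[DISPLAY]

                                                    
                                                    
               ┏━━━━━━━━━━━━━━━━━━━━━━━━━━━┓        
               ┃ DrawingCanvas             ┃        
               ┠───────────────────────────┨        
━━━━━━━━━━━━━━━━━━━━━━━┓                   ┃        
                       ┃                   ┃        
───────────────────────┨+                 +┃        
50 44 46 2d 31 2e c9  3┃+                 +┃        
9a 9a 93 58 c7 60 b7  b┃                  +┃        
fd b5 3b da 75 a1 c8  c┃                   ┃        
be 1d d0 00 aa 8e e8  a┃                   ┃        
a2 37 37 37 37 37 37  3┃                   ┃        
9a 9a 39 39 39 39 39  3┃                   ┃        
a4 cc 07 bc ea 4b fe  2┃                   ┃        
0c fc 15 65 2a 17 1e  3┃                   ┃        
━━━━━━━━━━━━━━━━━━━━━━━┛                   ┃        
               ┃                           ┃        
               ┗━━━━━━━━━━━━━━━━━━━━━━━━━━━┛        
                                                    


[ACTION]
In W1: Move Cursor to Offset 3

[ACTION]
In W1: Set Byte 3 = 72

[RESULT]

                                                    
                                                    
               ┏━━━━━━━━━━━━━━━━━━━━━━━━━━━┓        
               ┃ DrawingCanvas             ┃        
               ┠───────────────────────────┨        
━━━━━━━━━━━━━━━━━━━━━━━┓                   ┃        
                       ┃                   ┃        
───────────────────────┨+                 +┃        
50 44 72 2d 31 2e c9  3┃+                 +┃        
9a 9a 93 58 c7 60 b7  b┃                  +┃        
fd b5 3b da 75 a1 c8  c┃                   ┃        
be 1d d0 00 aa 8e e8  a┃                   ┃        
a2 37 37 37 37 37 37  3┃                   ┃        
9a 9a 39 39 39 39 39  3┃                   ┃        
a4 cc 07 bc ea 4b fe  2┃                   ┃        
0c fc 15 65 2a 17 1e  3┃                   ┃        
━━━━━━━━━━━━━━━━━━━━━━━┛                   ┃        
               ┃                           ┃        
               ┗━━━━━━━━━━━━━━━━━━━━━━━━━━━┛        
                                                    


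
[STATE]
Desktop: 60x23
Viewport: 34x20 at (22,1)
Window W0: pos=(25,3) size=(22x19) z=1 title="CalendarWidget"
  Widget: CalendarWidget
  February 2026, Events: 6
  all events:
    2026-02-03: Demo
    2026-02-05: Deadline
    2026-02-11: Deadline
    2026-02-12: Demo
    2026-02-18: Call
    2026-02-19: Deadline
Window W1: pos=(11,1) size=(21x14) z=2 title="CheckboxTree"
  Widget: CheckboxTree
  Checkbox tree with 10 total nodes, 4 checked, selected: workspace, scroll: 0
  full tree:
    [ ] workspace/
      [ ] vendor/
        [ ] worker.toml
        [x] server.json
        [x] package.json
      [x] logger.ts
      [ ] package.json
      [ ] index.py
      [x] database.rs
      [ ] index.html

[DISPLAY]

━━━━━━━━━┓                        
ree      ┃                        
─────────┨━━━━━━━━━━━━━━┓         
pace/    ┃darWidget     ┃         
dor/     ┃──────────────┨         
orker.tom┃ruary 2026    ┃         
erver.jso┃We Th Fr Sa Su┃         
ackage.js┃             1┃         
ger.ts   ┃  4  5*  6  7 ┃         
kage.json┃11* 12* 13 14 ┃         
ex.py    ┃18* 19* 20 21 ┃         
abase.rs ┃25 26 27 28   ┃         
ex.html  ┃              ┃         
━━━━━━━━━┛              ┃         
   ┃                    ┃         
   ┃                    ┃         
   ┃                    ┃         
   ┃                    ┃         
   ┃                    ┃         
   ┃                    ┃         


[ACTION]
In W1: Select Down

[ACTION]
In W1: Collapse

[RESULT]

━━━━━━━━━┓                        
ree      ┃                        
─────────┨━━━━━━━━━━━━━━┓         
pace/    ┃darWidget     ┃         
dor/     ┃──────────────┨         
ger.ts   ┃ruary 2026    ┃         
kage.json┃We Th Fr Sa Su┃         
ex.py    ┃             1┃         
abase.rs ┃  4  5*  6  7 ┃         
ex.html  ┃11* 12* 13 14 ┃         
         ┃18* 19* 20 21 ┃         
         ┃25 26 27 28   ┃         
         ┃              ┃         
━━━━━━━━━┛              ┃         
   ┃                    ┃         
   ┃                    ┃         
   ┃                    ┃         
   ┃                    ┃         
   ┃                    ┃         
   ┃                    ┃         


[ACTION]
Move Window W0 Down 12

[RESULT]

━━━━━━━━━┓                        
ree      ┃                        
─────────┨                        
pace/    ┃━━━━━━━━━━━━━━┓         
dor/     ┃darWidget     ┃         
ger.ts   ┃──────────────┨         
kage.json┃ruary 2026    ┃         
ex.py    ┃We Th Fr Sa Su┃         
abase.rs ┃             1┃         
ex.html  ┃  4  5*  6  7 ┃         
         ┃11* 12* 13 14 ┃         
         ┃18* 19* 20 21 ┃         
         ┃25 26 27 28   ┃         
━━━━━━━━━┛              ┃         
   ┃                    ┃         
   ┃                    ┃         
   ┃                    ┃         
   ┃                    ┃         
   ┃                    ┃         
   ┃                    ┃         
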